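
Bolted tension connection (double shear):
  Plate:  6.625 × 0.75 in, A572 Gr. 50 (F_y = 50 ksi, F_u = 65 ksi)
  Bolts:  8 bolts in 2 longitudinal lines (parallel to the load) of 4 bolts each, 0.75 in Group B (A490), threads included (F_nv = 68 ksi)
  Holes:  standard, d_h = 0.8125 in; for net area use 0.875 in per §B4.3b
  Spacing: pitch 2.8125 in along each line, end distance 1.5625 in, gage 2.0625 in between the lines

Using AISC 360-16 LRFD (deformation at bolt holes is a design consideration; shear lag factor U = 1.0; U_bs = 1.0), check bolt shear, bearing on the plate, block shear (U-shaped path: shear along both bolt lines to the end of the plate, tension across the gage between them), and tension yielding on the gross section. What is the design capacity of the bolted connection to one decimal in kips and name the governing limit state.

Bolt shear: A_b = π(0.75)²/4 = 0.44179 in². φR_n = 0.75 × 68 × 0.44179 × 8 × 2 = 360.5 kips.
Bearing (0.75 in plate, F_u = 65 ksi): end bolts L_c = 1.5625 − 0.8125/2 = 1.15625, R_n = min(1.2×1.15625×0.75×65, 2.4×0.75×0.75×65) = 67.641 kips/bolt; interior L_c = 2.8125 − 0.8125 = 2, R_n = 87.75 kips/bolt. φR_n = 0.75 × (2×67.641 + 6×87.75) = 496.3 kips.
Block shear: shear path 2×[1.5625+3×2.8125] = 2×10 in, A_gv = 15, A_nv = 2×(10 − 3.5×0.875)×0.75 = 10.406 in²; tension across gage: (2.0625 − 1×0.875)×0.75 = 0.89063 in². R_n = min(0.6×65×10.406, 0.6×50×15) + 1.0×65×0.89063 = min(405.83, 450) + 57.891 = 463.72 kips. φR_n = 0.75 × 463.72 = 347.8 kips.
Tension yield (gross): A_g = 6.625×0.75 = 4.9688 in². φR_n = 0.90 × 50 × 4.9688 = 223.6 kips.
Governing: min(360.5, 496.3, 347.8, 223.6) = 223.6 kips → gross-section yield.

223.6 kips (gross-section yield governs)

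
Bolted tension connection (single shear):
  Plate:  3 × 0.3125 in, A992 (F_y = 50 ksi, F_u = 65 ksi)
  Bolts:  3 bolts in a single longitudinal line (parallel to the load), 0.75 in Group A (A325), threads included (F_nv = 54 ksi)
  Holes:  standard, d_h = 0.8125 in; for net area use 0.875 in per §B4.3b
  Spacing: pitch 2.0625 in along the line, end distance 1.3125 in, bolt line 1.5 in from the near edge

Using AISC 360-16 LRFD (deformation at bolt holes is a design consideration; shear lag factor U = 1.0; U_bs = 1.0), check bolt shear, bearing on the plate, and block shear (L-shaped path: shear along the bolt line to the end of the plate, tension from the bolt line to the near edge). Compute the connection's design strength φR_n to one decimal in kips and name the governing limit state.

45.9 kips (block shear governs)

Bolt shear: A_b = π(0.75)²/4 = 0.44179 in². φR_n = 0.75 × 54 × 0.44179 × 3 × 1 = 53.7 kips.
Bearing (0.3125 in plate, F_u = 65 ksi): end bolts L_c = 1.3125 − 0.8125/2 = 0.90625, R_n = min(1.2×0.90625×0.3125×65, 2.4×0.75×0.3125×65) = 22.09 kips/bolt; interior L_c = 2.0625 − 0.8125 = 1.25, R_n = 30.469 kips/bolt. φR_n = 0.75 × (1×22.09 + 2×30.469) = 62.3 kips.
Block shear: shear path 1×[1.3125+2×2.0625] = 1×5.4375 in, A_gv = 1.6992, A_nv = 1×(5.4375 − 2.5×0.875)×0.3125 = 1.0156 in²; tension to near edge: (1.5 − 0.5×0.875)×0.3125 = 0.33203 in². R_n = min(0.6×65×1.0156, 0.6×50×1.6992) + 1.0×65×0.33203 = min(39.608, 50.976) + 21.582 = 61.19 kips. φR_n = 0.75 × 61.19 = 45.9 kips.
Governing: min(53.7, 62.3, 45.9) = 45.9 kips → block shear.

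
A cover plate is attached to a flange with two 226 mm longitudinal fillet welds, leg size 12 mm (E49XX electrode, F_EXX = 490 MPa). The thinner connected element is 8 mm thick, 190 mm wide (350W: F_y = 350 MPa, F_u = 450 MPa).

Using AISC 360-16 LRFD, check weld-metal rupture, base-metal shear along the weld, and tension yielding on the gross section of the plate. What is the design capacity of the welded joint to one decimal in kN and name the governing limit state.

478.8 kN (gross-section yield governs)

Weld metal: throat = 0.707×12 = 8.484 mm, L = 2×226 = 452 mm. φR_n = 0.75 × 0.6 × 490 × 8.484 × 452 = 845.6 kN.
Base metal shear (8 mm plate): yield φR_n = 1.0×0.6×350×8×452 = 759.4 kN; rupture φR_n = 0.75×0.6×450×8×452 = 732.2 kN; take 732.2 kN (rupture).
Tension yield (gross): A_g = 190×8 = 1520 mm². φR_n = 0.90 × 350 × 1520 = 478.8 kN.
Governing: min(845.6, 732.2, 478.8) = 478.8 kN → gross-section yield.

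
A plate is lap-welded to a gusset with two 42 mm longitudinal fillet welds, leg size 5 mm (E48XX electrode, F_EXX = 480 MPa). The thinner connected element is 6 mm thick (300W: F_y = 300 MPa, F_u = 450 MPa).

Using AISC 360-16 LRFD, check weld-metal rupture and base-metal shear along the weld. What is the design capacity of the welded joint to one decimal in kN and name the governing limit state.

Weld metal: throat = 0.707×5 = 3.535 mm, L = 2×42 = 84 mm. φR_n = 0.75 × 0.6 × 480 × 3.535 × 84 = 64.1 kN.
Base metal shear (6 mm plate): yield φR_n = 1.0×0.6×300×6×84 = 90.7 kN; rupture φR_n = 0.75×0.6×450×6×84 = 102.1 kN; take 90.7 kN (yield).
Governing: min(64.1, 90.7) = 64.1 kN → weld metal.

64.1 kN (weld metal governs)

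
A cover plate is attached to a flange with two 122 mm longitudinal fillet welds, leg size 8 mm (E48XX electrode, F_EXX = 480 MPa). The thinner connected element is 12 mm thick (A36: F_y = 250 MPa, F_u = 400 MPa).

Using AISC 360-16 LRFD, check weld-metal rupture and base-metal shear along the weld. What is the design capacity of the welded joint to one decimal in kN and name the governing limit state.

Weld metal: throat = 0.707×8 = 5.656 mm, L = 2×122 = 244 mm. φR_n = 0.75 × 0.6 × 480 × 5.656 × 244 = 298.1 kN.
Base metal shear (12 mm plate): yield φR_n = 1.0×0.6×250×12×244 = 439.2 kN; rupture φR_n = 0.75×0.6×400×12×244 = 527.0 kN; take 439.2 kN (yield).
Governing: min(298.1, 439.2) = 298.1 kN → weld metal.

298.1 kN (weld metal governs)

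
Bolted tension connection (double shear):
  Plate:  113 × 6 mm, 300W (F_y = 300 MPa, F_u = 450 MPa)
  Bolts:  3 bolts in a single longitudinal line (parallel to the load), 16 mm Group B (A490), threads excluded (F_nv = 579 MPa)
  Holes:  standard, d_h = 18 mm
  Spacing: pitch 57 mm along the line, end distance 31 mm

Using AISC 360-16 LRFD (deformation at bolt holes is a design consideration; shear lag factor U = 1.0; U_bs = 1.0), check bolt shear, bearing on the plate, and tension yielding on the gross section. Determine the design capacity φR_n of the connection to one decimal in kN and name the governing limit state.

183.1 kN (gross-section yield governs)

Bolt shear: A_b = π(16)²/4 = 201.06 mm². φR_n = 0.75 × 579 × 201.06 × 3 × 2 = 523.9 kN.
Bearing (6 mm plate, F_u = 450 MPa): end bolts L_c = 31 − 18/2 = 22, R_n = min(1.2×22×6×450, 2.4×16×6×450) = 71.28 kN/bolt; interior L_c = 57 − 18 = 39, R_n = 103.68 kN/bolt. φR_n = 0.75 × (1×71.28 + 2×103.68) = 209.0 kN.
Tension yield (gross): A_g = 113×6 = 678 mm². φR_n = 0.90 × 300 × 678 = 183.1 kN.
Governing: min(523.9, 209.0, 183.1) = 183.1 kN → gross-section yield.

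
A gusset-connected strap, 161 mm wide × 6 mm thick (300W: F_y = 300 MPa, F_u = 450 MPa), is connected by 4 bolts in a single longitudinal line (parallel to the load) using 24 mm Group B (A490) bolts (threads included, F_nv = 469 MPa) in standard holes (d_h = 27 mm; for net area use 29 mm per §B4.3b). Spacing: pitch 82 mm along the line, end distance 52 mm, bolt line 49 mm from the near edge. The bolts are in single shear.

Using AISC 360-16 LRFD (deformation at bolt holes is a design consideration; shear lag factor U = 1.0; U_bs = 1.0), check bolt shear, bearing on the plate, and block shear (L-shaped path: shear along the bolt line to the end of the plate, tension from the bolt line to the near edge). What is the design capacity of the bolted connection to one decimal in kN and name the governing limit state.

308.6 kN (block shear governs)

Bolt shear: A_b = π(24)²/4 = 452.39 mm². φR_n = 0.75 × 469 × 452.39 × 4 × 1 = 636.5 kN.
Bearing (6 mm plate, F_u = 450 MPa): end bolts L_c = 52 − 27/2 = 38.5, R_n = min(1.2×38.5×6×450, 2.4×24×6×450) = 124.74 kN/bolt; interior L_c = 82 − 27 = 55, R_n = 155.52 kN/bolt. φR_n = 0.75 × (1×124.74 + 3×155.52) = 443.5 kN.
Block shear: shear path 1×[52+3×82] = 1×298 mm, A_gv = 1788, A_nv = 1×(298 − 3.5×29)×6 = 1179 mm²; tension to near edge: (49 − 0.5×29)×6 = 207 mm². R_n = min(0.6×450×1179, 0.6×300×1788) + 1.0×450×207 = min(318.33, 321.84) + 93.15 = 411.48 kN. φR_n = 0.75 × 411.48 = 308.6 kN.
Governing: min(636.5, 443.5, 308.6) = 308.6 kN → block shear.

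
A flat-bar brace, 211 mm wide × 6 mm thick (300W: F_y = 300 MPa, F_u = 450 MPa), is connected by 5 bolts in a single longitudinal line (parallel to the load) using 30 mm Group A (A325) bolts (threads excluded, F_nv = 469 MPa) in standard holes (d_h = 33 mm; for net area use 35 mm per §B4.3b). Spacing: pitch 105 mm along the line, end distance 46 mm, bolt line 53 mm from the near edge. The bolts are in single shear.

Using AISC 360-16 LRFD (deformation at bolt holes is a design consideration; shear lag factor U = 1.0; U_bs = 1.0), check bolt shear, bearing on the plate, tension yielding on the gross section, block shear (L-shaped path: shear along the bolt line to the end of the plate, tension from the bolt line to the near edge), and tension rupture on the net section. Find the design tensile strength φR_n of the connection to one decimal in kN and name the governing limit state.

341.8 kN (gross-section yield governs)

Bolt shear: A_b = π(30)²/4 = 706.86 mm². φR_n = 0.75 × 469 × 706.86 × 5 × 1 = 1243.2 kN.
Bearing (6 mm plate, F_u = 450 MPa): end bolts L_c = 46 − 33/2 = 29.5, R_n = min(1.2×29.5×6×450, 2.4×30×6×450) = 95.58 kN/bolt; interior L_c = 105 − 33 = 72, R_n = 194.4 kN/bolt. φR_n = 0.75 × (1×95.58 + 4×194.4) = 654.9 kN.
Tension yield (gross): A_g = 211×6 = 1266 mm². φR_n = 0.90 × 300 × 1266 = 341.8 kN.
Block shear: shear path 1×[46+4×105] = 1×466 mm, A_gv = 2796, A_nv = 1×(466 − 4.5×35)×6 = 1851 mm²; tension to near edge: (53 − 0.5×35)×6 = 213 mm². R_n = min(0.6×450×1851, 0.6×300×2796) + 1.0×450×213 = min(499.77, 503.28) + 95.85 = 595.62 kN. φR_n = 0.75 × 595.62 = 446.7 kN.
Tension rupture (net): A_n = (211 − 1×35)×6 = 1056 mm² (U = 1.0, A_e = A_n). φR_n = 0.75 × 450 × 1056 = 356.4 kN.
Governing: min(1243.2, 654.9, 341.8, 446.7, 356.4) = 341.8 kN → gross-section yield.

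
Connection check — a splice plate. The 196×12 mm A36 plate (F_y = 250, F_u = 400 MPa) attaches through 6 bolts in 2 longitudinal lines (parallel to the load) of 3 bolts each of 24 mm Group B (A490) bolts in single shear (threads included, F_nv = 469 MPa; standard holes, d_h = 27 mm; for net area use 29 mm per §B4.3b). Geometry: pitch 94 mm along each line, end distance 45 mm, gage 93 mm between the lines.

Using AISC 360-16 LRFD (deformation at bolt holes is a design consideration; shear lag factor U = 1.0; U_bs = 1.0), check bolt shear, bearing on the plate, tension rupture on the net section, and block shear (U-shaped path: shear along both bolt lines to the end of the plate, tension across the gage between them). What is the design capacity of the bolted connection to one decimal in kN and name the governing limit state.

Bolt shear: A_b = π(24)²/4 = 452.39 mm². φR_n = 0.75 × 469 × 452.39 × 6 × 1 = 954.8 kN.
Bearing (12 mm plate, F_u = 400 MPa): end bolts L_c = 45 − 27/2 = 31.5, R_n = min(1.2×31.5×12×400, 2.4×24×12×400) = 181.44 kN/bolt; interior L_c = 94 − 27 = 67, R_n = 276.48 kN/bolt. φR_n = 0.75 × (2×181.44 + 4×276.48) = 1101.6 kN.
Tension rupture (net): A_n = (196 − 2×29)×12 = 1656 mm² (U = 1.0, A_e = A_n). φR_n = 0.75 × 400 × 1656 = 496.8 kN.
Block shear: shear path 2×[45+2×94] = 2×233 mm, A_gv = 5592, A_nv = 2×(233 − 2.5×29)×12 = 3852 mm²; tension across gage: (93 − 1×29)×12 = 768 mm². R_n = min(0.6×400×3852, 0.6×250×5592) + 1.0×400×768 = min(924.48, 838.8) + 307.2 = 1146 kN. φR_n = 0.75 × 1146 = 859.5 kN.
Governing: min(954.8, 1101.6, 496.8, 859.5) = 496.8 kN → net-section rupture.

496.8 kN (net-section rupture governs)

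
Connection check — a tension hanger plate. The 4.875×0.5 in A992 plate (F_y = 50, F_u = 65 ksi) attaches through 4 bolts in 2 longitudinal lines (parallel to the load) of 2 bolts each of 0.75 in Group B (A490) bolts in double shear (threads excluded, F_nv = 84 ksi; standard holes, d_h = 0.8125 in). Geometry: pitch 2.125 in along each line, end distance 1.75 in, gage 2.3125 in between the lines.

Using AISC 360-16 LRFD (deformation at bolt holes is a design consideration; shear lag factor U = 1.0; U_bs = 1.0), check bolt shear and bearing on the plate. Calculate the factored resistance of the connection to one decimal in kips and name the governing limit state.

Bolt shear: A_b = π(0.75)²/4 = 0.44179 in². φR_n = 0.75 × 84 × 0.44179 × 4 × 2 = 222.7 kips.
Bearing (0.5 in plate, F_u = 65 ksi): end bolts L_c = 1.75 − 0.8125/2 = 1.34375, R_n = min(1.2×1.34375×0.5×65, 2.4×0.75×0.5×65) = 52.406 kips/bolt; interior L_c = 2.125 − 0.8125 = 1.3125, R_n = 51.188 kips/bolt. φR_n = 0.75 × (2×52.406 + 2×51.188) = 155.4 kips.
Governing: min(222.7, 155.4) = 155.4 kips → bearing.

155.4 kips (bearing governs)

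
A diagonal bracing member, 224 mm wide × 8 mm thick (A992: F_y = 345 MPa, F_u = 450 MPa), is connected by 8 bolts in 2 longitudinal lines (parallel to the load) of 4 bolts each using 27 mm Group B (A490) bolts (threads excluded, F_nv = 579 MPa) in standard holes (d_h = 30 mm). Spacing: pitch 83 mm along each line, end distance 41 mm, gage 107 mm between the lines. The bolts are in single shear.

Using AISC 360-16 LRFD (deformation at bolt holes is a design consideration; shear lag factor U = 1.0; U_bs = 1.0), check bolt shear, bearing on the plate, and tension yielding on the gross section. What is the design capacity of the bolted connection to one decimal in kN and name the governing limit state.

556.4 kN (gross-section yield governs)

Bolt shear: A_b = π(27)²/4 = 572.56 mm². φR_n = 0.75 × 579 × 572.56 × 8 × 1 = 1989.1 kN.
Bearing (8 mm plate, F_u = 450 MPa): end bolts L_c = 41 − 30/2 = 26, R_n = min(1.2×26×8×450, 2.4×27×8×450) = 112.32 kN/bolt; interior L_c = 83 − 30 = 53, R_n = 228.96 kN/bolt. φR_n = 0.75 × (2×112.32 + 6×228.96) = 1198.8 kN.
Tension yield (gross): A_g = 224×8 = 1792 mm². φR_n = 0.90 × 345 × 1792 = 556.4 kN.
Governing: min(1989.1, 1198.8, 556.4) = 556.4 kN → gross-section yield.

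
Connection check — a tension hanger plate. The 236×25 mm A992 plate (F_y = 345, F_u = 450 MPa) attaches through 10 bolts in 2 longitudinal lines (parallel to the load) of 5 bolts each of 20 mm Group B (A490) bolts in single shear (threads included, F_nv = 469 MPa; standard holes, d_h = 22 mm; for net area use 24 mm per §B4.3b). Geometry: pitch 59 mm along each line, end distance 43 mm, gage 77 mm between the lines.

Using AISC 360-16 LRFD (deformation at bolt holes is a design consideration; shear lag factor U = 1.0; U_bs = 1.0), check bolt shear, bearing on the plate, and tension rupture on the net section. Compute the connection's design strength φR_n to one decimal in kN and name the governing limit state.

1105.1 kN (bolt shear governs)

Bolt shear: A_b = π(20)²/4 = 314.16 mm². φR_n = 0.75 × 469 × 314.16 × 10 × 1 = 1105.1 kN.
Bearing (25 mm plate, F_u = 450 MPa): end bolts L_c = 43 − 22/2 = 32, R_n = min(1.2×32×25×450, 2.4×20×25×450) = 432 kN/bolt; interior L_c = 59 − 22 = 37, R_n = 499.5 kN/bolt. φR_n = 0.75 × (2×432 + 8×499.5) = 3645.0 kN.
Tension rupture (net): A_n = (236 − 2×24)×25 = 4700 mm² (U = 1.0, A_e = A_n). φR_n = 0.75 × 450 × 4700 = 1586.3 kN.
Governing: min(1105.1, 3645.0, 1586.3) = 1105.1 kN → bolt shear.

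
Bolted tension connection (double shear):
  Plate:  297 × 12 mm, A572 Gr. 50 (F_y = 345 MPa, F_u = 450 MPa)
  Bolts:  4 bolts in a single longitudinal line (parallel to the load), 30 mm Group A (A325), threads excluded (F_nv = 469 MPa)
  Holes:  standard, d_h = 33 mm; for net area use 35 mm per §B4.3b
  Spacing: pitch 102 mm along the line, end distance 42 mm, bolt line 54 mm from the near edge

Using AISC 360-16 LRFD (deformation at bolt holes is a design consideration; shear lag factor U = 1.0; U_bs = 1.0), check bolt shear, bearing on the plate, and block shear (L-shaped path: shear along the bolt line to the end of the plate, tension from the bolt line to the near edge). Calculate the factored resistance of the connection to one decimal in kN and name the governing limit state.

Bolt shear: A_b = π(30)²/4 = 706.86 mm². φR_n = 0.75 × 469 × 706.86 × 4 × 2 = 1989.1 kN.
Bearing (12 mm plate, F_u = 450 MPa): end bolts L_c = 42 − 33/2 = 25.5, R_n = min(1.2×25.5×12×450, 2.4×30×12×450) = 165.24 kN/bolt; interior L_c = 102 − 33 = 69, R_n = 388.8 kN/bolt. φR_n = 0.75 × (1×165.24 + 3×388.8) = 998.7 kN.
Block shear: shear path 1×[42+3×102] = 1×348 mm, A_gv = 4176, A_nv = 1×(348 − 3.5×35)×12 = 2706 mm²; tension to near edge: (54 − 0.5×35)×12 = 438 mm². R_n = min(0.6×450×2706, 0.6×345×4176) + 1.0×450×438 = min(730.62, 864.43) + 197.1 = 927.72 kN. φR_n = 0.75 × 927.72 = 695.8 kN.
Governing: min(1989.1, 998.7, 695.8) = 695.8 kN → block shear.

695.8 kN (block shear governs)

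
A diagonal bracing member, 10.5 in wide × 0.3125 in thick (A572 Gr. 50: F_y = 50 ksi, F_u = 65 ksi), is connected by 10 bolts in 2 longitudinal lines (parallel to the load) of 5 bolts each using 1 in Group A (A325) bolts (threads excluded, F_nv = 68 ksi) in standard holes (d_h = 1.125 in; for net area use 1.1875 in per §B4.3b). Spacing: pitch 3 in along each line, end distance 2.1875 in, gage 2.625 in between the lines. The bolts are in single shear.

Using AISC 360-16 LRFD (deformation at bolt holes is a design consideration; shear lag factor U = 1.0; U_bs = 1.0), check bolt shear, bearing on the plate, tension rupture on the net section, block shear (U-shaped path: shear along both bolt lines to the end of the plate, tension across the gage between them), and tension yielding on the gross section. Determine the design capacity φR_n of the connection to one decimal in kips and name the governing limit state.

123.8 kips (net-section rupture governs)

Bolt shear: A_b = π(1)²/4 = 0.7854 in². φR_n = 0.75 × 68 × 0.7854 × 10 × 1 = 400.6 kips.
Bearing (0.3125 in plate, F_u = 65 ksi): end bolts L_c = 2.1875 − 1.125/2 = 1.625, R_n = min(1.2×1.625×0.3125×65, 2.4×1×0.3125×65) = 39.609 kips/bolt; interior L_c = 3 − 1.125 = 1.875, R_n = 45.703 kips/bolt. φR_n = 0.75 × (2×39.609 + 8×45.703) = 333.6 kips.
Tension rupture (net): A_n = (10.5 − 2×1.1875)×0.3125 = 2.5391 in² (U = 1.0, A_e = A_n). φR_n = 0.75 × 65 × 2.5391 = 123.8 kips.
Block shear: shear path 2×[2.1875+4×3] = 2×14.1875 in, A_gv = 8.8672, A_nv = 2×(14.1875 − 4.5×1.1875)×0.3125 = 5.5273 in²; tension across gage: (2.625 − 1×1.1875)×0.3125 = 0.44922 in². R_n = min(0.6×65×5.5273, 0.6×50×8.8672) + 1.0×65×0.44922 = min(215.56, 266.02) + 29.199 = 244.76 kips. φR_n = 0.75 × 244.76 = 183.6 kips.
Tension yield (gross): A_g = 10.5×0.3125 = 3.2813 in². φR_n = 0.90 × 50 × 3.2813 = 147.7 kips.
Governing: min(400.6, 333.6, 123.8, 183.6, 147.7) = 123.8 kips → net-section rupture.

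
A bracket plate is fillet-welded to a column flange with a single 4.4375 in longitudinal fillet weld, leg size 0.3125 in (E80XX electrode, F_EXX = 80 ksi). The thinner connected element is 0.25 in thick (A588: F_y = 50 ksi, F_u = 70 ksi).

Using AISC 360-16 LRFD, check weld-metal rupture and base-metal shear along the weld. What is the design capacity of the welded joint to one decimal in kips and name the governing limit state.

33.3 kips (base-metal shear governs)

Weld metal: throat = 0.707×0.3125 = 0.22094 in, L = 4.4375 in. φR_n = 0.75 × 0.6 × 80 × 0.22094 × 4.4375 = 35.3 kips.
Base metal shear (0.25 in plate): yield φR_n = 1.0×0.6×50×0.25×4.4375 = 33.3 kips; rupture φR_n = 0.75×0.6×70×0.25×4.4375 = 34.9 kips; take 33.3 kips (yield).
Governing: min(35.3, 33.3) = 33.3 kips → base-metal shear.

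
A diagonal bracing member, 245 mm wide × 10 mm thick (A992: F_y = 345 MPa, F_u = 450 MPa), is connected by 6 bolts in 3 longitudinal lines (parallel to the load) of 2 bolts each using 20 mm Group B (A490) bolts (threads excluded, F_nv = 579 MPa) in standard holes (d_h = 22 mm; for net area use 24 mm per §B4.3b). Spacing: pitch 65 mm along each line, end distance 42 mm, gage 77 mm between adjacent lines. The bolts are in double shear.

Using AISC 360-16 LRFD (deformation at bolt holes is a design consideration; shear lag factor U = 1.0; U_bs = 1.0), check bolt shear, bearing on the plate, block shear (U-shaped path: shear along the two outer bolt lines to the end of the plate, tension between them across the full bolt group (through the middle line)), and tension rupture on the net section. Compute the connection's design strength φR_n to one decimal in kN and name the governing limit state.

Bolt shear: A_b = π(20)²/4 = 314.16 mm². φR_n = 0.75 × 579 × 314.16 × 6 × 2 = 1637.1 kN.
Bearing (10 mm plate, F_u = 450 MPa): end bolts L_c = 42 − 22/2 = 31, R_n = min(1.2×31×10×450, 2.4×20×10×450) = 167.4 kN/bolt; interior L_c = 65 − 22 = 43, R_n = 216 kN/bolt. φR_n = 0.75 × (3×167.4 + 3×216) = 862.7 kN.
Block shear: shear path 2×[42+1×65] = 2×107 mm, A_gv = 2140, A_nv = 2×(107 − 1.5×24)×10 = 1420 mm²; tension across gage: (154 − 2×24)×10 = 1060 mm². R_n = min(0.6×450×1420, 0.6×345×2140) + 1.0×450×1060 = min(383.4, 442.98) + 477 = 860.4 kN. φR_n = 0.75 × 860.4 = 645.3 kN.
Tension rupture (net): A_n = (245 − 3×24)×10 = 1730 mm² (U = 1.0, A_e = A_n). φR_n = 0.75 × 450 × 1730 = 583.9 kN.
Governing: min(1637.1, 862.7, 645.3, 583.9) = 583.9 kN → net-section rupture.

583.9 kN (net-section rupture governs)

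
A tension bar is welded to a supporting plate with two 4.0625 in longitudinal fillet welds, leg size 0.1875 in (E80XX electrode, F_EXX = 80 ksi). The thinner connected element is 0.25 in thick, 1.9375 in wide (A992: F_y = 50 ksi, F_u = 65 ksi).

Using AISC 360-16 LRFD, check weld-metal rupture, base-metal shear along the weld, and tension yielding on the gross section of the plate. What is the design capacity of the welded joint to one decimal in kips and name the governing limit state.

21.8 kips (gross-section yield governs)

Weld metal: throat = 0.707×0.1875 = 0.13256 in, L = 2×4.0625 = 8.125 in. φR_n = 0.75 × 0.6 × 80 × 0.13256 × 8.125 = 38.8 kips.
Base metal shear (0.25 in plate): yield φR_n = 1.0×0.6×50×0.25×8.125 = 60.9 kips; rupture φR_n = 0.75×0.6×65×0.25×8.125 = 59.4 kips; take 59.4 kips (rupture).
Tension yield (gross): A_g = 1.9375×0.25 = 0.48438 in². φR_n = 0.90 × 50 × 0.48438 = 21.8 kips.
Governing: min(38.8, 59.4, 21.8) = 21.8 kips → gross-section yield.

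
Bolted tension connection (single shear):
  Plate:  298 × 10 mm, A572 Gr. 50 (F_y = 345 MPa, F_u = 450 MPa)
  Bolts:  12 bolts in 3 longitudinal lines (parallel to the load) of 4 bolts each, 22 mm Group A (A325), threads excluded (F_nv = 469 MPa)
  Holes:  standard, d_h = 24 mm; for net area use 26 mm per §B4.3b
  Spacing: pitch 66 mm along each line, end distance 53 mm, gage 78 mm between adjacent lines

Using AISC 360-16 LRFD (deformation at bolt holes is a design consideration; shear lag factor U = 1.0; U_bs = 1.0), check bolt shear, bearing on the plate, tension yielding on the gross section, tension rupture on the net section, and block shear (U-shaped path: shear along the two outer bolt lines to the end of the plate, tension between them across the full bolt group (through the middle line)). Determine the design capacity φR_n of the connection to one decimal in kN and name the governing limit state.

742.5 kN (net-section rupture governs)

Bolt shear: A_b = π(22)²/4 = 380.13 mm². φR_n = 0.75 × 469 × 380.13 × 12 × 1 = 1604.5 kN.
Bearing (10 mm plate, F_u = 450 MPa): end bolts L_c = 53 − 24/2 = 41, R_n = min(1.2×41×10×450, 2.4×22×10×450) = 221.4 kN/bolt; interior L_c = 66 − 24 = 42, R_n = 226.8 kN/bolt. φR_n = 0.75 × (3×221.4 + 9×226.8) = 2029.1 kN.
Tension yield (gross): A_g = 298×10 = 2980 mm². φR_n = 0.90 × 345 × 2980 = 925.3 kN.
Tension rupture (net): A_n = (298 − 3×26)×10 = 2200 mm² (U = 1.0, A_e = A_n). φR_n = 0.75 × 450 × 2200 = 742.5 kN.
Block shear: shear path 2×[53+3×66] = 2×251 mm, A_gv = 5020, A_nv = 2×(251 − 3.5×26)×10 = 3200 mm²; tension across gage: (156 − 2×26)×10 = 1040 mm². R_n = min(0.6×450×3200, 0.6×345×5020) + 1.0×450×1040 = min(864, 1039.1) + 468 = 1332 kN. φR_n = 0.75 × 1332 = 999.0 kN.
Governing: min(1604.5, 2029.1, 925.3, 742.5, 999.0) = 742.5 kN → net-section rupture.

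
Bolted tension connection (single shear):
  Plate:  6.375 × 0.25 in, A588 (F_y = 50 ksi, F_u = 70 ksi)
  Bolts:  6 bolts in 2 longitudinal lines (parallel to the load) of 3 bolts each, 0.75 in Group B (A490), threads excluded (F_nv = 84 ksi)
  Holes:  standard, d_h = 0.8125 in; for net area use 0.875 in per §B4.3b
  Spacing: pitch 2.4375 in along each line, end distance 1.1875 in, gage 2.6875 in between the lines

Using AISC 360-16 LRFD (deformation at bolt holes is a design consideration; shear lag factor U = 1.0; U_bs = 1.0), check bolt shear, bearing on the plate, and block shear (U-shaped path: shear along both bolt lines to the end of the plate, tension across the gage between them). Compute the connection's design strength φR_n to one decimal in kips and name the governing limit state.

84.8 kips (block shear governs)

Bolt shear: A_b = π(0.75)²/4 = 0.44179 in². φR_n = 0.75 × 84 × 0.44179 × 6 × 1 = 167.0 kips.
Bearing (0.25 in plate, F_u = 70 ksi): end bolts L_c = 1.1875 − 0.8125/2 = 0.78125, R_n = min(1.2×0.78125×0.25×70, 2.4×0.75×0.25×70) = 16.406 kips/bolt; interior L_c = 2.4375 − 0.8125 = 1.625, R_n = 31.5 kips/bolt. φR_n = 0.75 × (2×16.406 + 4×31.5) = 119.1 kips.
Block shear: shear path 2×[1.1875+2×2.4375] = 2×6.0625 in, A_gv = 3.0313, A_nv = 2×(6.0625 − 2.5×0.875)×0.25 = 1.9375 in²; tension across gage: (2.6875 − 1×0.875)×0.25 = 0.45313 in². R_n = min(0.6×70×1.9375, 0.6×50×3.0313) + 1.0×70×0.45313 = min(81.375, 90.939) + 31.719 = 113.09 kips. φR_n = 0.75 × 113.09 = 84.8 kips.
Governing: min(167.0, 119.1, 84.8) = 84.8 kips → block shear.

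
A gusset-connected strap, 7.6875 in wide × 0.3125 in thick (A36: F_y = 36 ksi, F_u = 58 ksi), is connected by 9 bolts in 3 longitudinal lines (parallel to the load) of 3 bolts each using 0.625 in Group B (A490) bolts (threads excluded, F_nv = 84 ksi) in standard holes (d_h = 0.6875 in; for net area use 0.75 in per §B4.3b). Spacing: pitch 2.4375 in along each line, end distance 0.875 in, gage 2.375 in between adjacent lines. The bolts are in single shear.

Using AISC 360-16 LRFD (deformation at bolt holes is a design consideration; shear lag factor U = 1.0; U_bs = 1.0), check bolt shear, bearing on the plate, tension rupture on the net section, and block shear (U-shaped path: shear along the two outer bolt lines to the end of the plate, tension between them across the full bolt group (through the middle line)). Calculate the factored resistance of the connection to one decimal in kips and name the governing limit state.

73.9 kips (net-section rupture governs)

Bolt shear: A_b = π(0.625)²/4 = 0.3068 in². φR_n = 0.75 × 84 × 0.3068 × 9 × 1 = 174.0 kips.
Bearing (0.3125 in plate, F_u = 58 ksi): end bolts L_c = 0.875 − 0.6875/2 = 0.53125, R_n = min(1.2×0.53125×0.3125×58, 2.4×0.625×0.3125×58) = 11.555 kips/bolt; interior L_c = 2.4375 − 0.6875 = 1.75, R_n = 27.188 kips/bolt. φR_n = 0.75 × (3×11.555 + 6×27.188) = 148.3 kips.
Tension rupture (net): A_n = (7.6875 − 3×0.75)×0.3125 = 1.6992 in² (U = 1.0, A_e = A_n). φR_n = 0.75 × 58 × 1.6992 = 73.9 kips.
Block shear: shear path 2×[0.875+2×2.4375] = 2×5.75 in, A_gv = 3.5938, A_nv = 2×(5.75 − 2.5×0.75)×0.3125 = 2.4219 in²; tension across gage: (4.75 − 2×0.75)×0.3125 = 1.0156 in². R_n = min(0.6×58×2.4219, 0.6×36×3.5938) + 1.0×58×1.0156 = min(84.282, 77.626) + 58.905 = 136.53 kips. φR_n = 0.75 × 136.53 = 102.4 kips.
Governing: min(174.0, 148.3, 73.9, 102.4) = 73.9 kips → net-section rupture.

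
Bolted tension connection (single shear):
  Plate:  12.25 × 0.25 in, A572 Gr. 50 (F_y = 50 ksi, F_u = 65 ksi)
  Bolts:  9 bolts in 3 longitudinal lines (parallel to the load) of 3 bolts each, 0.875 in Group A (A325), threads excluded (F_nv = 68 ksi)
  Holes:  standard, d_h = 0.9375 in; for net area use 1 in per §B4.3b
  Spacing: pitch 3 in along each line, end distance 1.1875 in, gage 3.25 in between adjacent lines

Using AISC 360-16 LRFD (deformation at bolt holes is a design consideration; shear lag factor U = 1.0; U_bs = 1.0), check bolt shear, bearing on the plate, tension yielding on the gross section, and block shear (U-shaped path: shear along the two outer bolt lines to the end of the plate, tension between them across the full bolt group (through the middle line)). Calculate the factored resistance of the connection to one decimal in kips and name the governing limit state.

123.4 kips (block shear governs)

Bolt shear: A_b = π(0.875)²/4 = 0.60132 in². φR_n = 0.75 × 68 × 0.60132 × 9 × 1 = 276.0 kips.
Bearing (0.25 in plate, F_u = 65 ksi): end bolts L_c = 1.1875 − 0.9375/2 = 0.71875, R_n = min(1.2×0.71875×0.25×65, 2.4×0.875×0.25×65) = 14.016 kips/bolt; interior L_c = 3 − 0.9375 = 2.0625, R_n = 34.125 kips/bolt. φR_n = 0.75 × (3×14.016 + 6×34.125) = 185.1 kips.
Tension yield (gross): A_g = 12.25×0.25 = 3.0625 in². φR_n = 0.90 × 50 × 3.0625 = 137.8 kips.
Block shear: shear path 2×[1.1875+2×3] = 2×7.1875 in, A_gv = 3.5938, A_nv = 2×(7.1875 − 2.5×1)×0.25 = 2.3438 in²; tension across gage: (6.5 − 2×1)×0.25 = 1.125 in². R_n = min(0.6×65×2.3438, 0.6×50×3.5938) + 1.0×65×1.125 = min(91.408, 107.81) + 73.125 = 164.53 kips. φR_n = 0.75 × 164.53 = 123.4 kips.
Governing: min(276.0, 185.1, 137.8, 123.4) = 123.4 kips → block shear.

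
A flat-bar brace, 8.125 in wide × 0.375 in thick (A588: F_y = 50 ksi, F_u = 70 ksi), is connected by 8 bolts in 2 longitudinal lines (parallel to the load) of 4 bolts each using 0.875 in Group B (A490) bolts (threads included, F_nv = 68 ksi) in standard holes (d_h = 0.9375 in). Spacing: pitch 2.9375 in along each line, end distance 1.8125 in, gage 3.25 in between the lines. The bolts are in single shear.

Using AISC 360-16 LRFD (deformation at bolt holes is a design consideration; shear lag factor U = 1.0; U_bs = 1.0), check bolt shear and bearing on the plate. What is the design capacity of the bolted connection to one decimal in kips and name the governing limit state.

245.3 kips (bolt shear governs)

Bolt shear: A_b = π(0.875)²/4 = 0.60132 in². φR_n = 0.75 × 68 × 0.60132 × 8 × 1 = 245.3 kips.
Bearing (0.375 in plate, F_u = 70 ksi): end bolts L_c = 1.8125 − 0.9375/2 = 1.34375, R_n = min(1.2×1.34375×0.375×70, 2.4×0.875×0.375×70) = 42.328 kips/bolt; interior L_c = 2.9375 − 0.9375 = 2, R_n = 55.125 kips/bolt. φR_n = 0.75 × (2×42.328 + 6×55.125) = 311.6 kips.
Governing: min(245.3, 311.6) = 245.3 kips → bolt shear.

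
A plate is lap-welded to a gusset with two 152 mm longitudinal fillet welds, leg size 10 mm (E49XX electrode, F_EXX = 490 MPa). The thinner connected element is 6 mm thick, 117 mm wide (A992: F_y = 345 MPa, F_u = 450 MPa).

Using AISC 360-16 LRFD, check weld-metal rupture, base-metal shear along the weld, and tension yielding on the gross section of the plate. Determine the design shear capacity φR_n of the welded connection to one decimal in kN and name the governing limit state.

218.0 kN (gross-section yield governs)

Weld metal: throat = 0.707×10 = 7.07 mm, L = 2×152 = 304 mm. φR_n = 0.75 × 0.6 × 490 × 7.07 × 304 = 473.9 kN.
Base metal shear (6 mm plate): yield φR_n = 1.0×0.6×345×6×304 = 377.6 kN; rupture φR_n = 0.75×0.6×450×6×304 = 369.4 kN; take 369.4 kN (rupture).
Tension yield (gross): A_g = 117×6 = 702 mm². φR_n = 0.90 × 345 × 702 = 218.0 kN.
Governing: min(473.9, 369.4, 218.0) = 218.0 kN → gross-section yield.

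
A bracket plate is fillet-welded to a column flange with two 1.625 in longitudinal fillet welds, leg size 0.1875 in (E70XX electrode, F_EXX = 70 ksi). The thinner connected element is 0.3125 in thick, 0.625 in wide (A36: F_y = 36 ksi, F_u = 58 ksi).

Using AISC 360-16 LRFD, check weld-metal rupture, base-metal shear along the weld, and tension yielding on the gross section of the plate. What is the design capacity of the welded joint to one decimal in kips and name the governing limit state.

Weld metal: throat = 0.707×0.1875 = 0.13256 in, L = 2×1.625 = 3.25 in. φR_n = 0.75 × 0.6 × 70 × 0.13256 × 3.25 = 13.6 kips.
Base metal shear (0.3125 in plate): yield φR_n = 1.0×0.6×36×0.3125×3.25 = 21.9 kips; rupture φR_n = 0.75×0.6×58×0.3125×3.25 = 26.5 kips; take 21.9 kips (yield).
Tension yield (gross): A_g = 0.625×0.3125 = 0.19531 in². φR_n = 0.90 × 36 × 0.19531 = 6.3 kips.
Governing: min(13.6, 21.9, 6.3) = 6.3 kips → gross-section yield.

6.3 kips (gross-section yield governs)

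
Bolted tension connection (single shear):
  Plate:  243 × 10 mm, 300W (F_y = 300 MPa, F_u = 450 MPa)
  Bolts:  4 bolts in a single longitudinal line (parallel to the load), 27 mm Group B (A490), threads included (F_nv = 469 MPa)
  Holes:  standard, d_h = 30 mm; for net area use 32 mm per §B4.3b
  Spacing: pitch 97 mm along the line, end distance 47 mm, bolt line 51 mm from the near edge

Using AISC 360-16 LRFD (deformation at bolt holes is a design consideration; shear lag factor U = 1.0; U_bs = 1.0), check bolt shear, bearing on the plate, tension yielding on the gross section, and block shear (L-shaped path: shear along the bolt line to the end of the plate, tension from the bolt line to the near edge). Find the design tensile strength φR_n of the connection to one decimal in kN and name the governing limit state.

574.4 kN (block shear governs)

Bolt shear: A_b = π(27)²/4 = 572.56 mm². φR_n = 0.75 × 469 × 572.56 × 4 × 1 = 805.6 kN.
Bearing (10 mm plate, F_u = 450 MPa): end bolts L_c = 47 − 30/2 = 32, R_n = min(1.2×32×10×450, 2.4×27×10×450) = 172.8 kN/bolt; interior L_c = 97 − 30 = 67, R_n = 291.6 kN/bolt. φR_n = 0.75 × (1×172.8 + 3×291.6) = 785.7 kN.
Tension yield (gross): A_g = 243×10 = 2430 mm². φR_n = 0.90 × 300 × 2430 = 656.1 kN.
Block shear: shear path 1×[47+3×97] = 1×338 mm, A_gv = 3380, A_nv = 1×(338 − 3.5×32)×10 = 2260 mm²; tension to near edge: (51 − 0.5×32)×10 = 350 mm². R_n = min(0.6×450×2260, 0.6×300×3380) + 1.0×450×350 = min(610.2, 608.4) + 157.5 = 765.9 kN. φR_n = 0.75 × 765.9 = 574.4 kN.
Governing: min(805.6, 785.7, 656.1, 574.4) = 574.4 kN → block shear.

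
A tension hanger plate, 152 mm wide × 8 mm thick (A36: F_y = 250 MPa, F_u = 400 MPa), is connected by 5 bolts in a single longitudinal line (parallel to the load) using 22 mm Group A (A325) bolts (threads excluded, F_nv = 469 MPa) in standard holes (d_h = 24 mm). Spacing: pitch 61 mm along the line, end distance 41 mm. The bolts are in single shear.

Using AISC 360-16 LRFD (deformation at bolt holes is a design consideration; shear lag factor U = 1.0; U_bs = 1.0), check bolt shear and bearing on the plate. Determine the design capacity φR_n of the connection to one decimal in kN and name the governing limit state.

509.8 kN (bearing governs)

Bolt shear: A_b = π(22)²/4 = 380.13 mm². φR_n = 0.75 × 469 × 380.13 × 5 × 1 = 668.6 kN.
Bearing (8 mm plate, F_u = 400 MPa): end bolts L_c = 41 − 24/2 = 29, R_n = min(1.2×29×8×400, 2.4×22×8×400) = 111.36 kN/bolt; interior L_c = 61 − 24 = 37, R_n = 142.08 kN/bolt. φR_n = 0.75 × (1×111.36 + 4×142.08) = 509.8 kN.
Governing: min(668.6, 509.8) = 509.8 kN → bearing.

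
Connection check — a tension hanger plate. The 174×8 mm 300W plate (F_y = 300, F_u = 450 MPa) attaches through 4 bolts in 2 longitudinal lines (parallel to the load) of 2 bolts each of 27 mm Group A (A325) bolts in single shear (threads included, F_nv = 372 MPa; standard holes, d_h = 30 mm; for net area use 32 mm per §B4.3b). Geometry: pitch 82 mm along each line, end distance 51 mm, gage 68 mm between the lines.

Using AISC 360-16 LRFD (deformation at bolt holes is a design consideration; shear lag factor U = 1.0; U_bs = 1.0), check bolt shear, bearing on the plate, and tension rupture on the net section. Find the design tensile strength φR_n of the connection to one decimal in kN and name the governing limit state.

297.0 kN (net-section rupture governs)

Bolt shear: A_b = π(27)²/4 = 572.56 mm². φR_n = 0.75 × 372 × 572.56 × 4 × 1 = 639.0 kN.
Bearing (8 mm plate, F_u = 450 MPa): end bolts L_c = 51 − 30/2 = 36, R_n = min(1.2×36×8×450, 2.4×27×8×450) = 155.52 kN/bolt; interior L_c = 82 − 30 = 52, R_n = 224.64 kN/bolt. φR_n = 0.75 × (2×155.52 + 2×224.64) = 570.2 kN.
Tension rupture (net): A_n = (174 − 2×32)×8 = 880 mm² (U = 1.0, A_e = A_n). φR_n = 0.75 × 450 × 880 = 297.0 kN.
Governing: min(639.0, 570.2, 297.0) = 297.0 kN → net-section rupture.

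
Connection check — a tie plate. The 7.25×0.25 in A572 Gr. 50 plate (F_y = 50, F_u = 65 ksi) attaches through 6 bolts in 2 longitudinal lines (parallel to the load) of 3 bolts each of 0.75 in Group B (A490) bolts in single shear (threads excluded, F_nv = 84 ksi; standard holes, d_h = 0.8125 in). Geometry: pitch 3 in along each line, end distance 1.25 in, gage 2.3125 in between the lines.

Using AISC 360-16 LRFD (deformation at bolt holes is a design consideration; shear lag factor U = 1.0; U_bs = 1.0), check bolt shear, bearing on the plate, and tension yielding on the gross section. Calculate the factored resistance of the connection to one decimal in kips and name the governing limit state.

Bolt shear: A_b = π(0.75)²/4 = 0.44179 in². φR_n = 0.75 × 84 × 0.44179 × 6 × 1 = 167.0 kips.
Bearing (0.25 in plate, F_u = 65 ksi): end bolts L_c = 1.25 − 0.8125/2 = 0.84375, R_n = min(1.2×0.84375×0.25×65, 2.4×0.75×0.25×65) = 16.453 kips/bolt; interior L_c = 3 − 0.8125 = 2.1875, R_n = 29.25 kips/bolt. φR_n = 0.75 × (2×16.453 + 4×29.25) = 112.4 kips.
Tension yield (gross): A_g = 7.25×0.25 = 1.8125 in². φR_n = 0.90 × 50 × 1.8125 = 81.6 kips.
Governing: min(167.0, 112.4, 81.6) = 81.6 kips → gross-section yield.

81.6 kips (gross-section yield governs)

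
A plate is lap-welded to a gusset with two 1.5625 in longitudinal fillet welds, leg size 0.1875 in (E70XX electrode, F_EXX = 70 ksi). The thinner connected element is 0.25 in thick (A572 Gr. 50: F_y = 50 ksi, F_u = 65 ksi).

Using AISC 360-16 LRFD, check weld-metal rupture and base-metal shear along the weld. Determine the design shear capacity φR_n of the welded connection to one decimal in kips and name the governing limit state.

Weld metal: throat = 0.707×0.1875 = 0.13256 in, L = 2×1.5625 = 3.125 in. φR_n = 0.75 × 0.6 × 70 × 0.13256 × 3.125 = 13.0 kips.
Base metal shear (0.25 in plate): yield φR_n = 1.0×0.6×50×0.25×3.125 = 23.4 kips; rupture φR_n = 0.75×0.6×65×0.25×3.125 = 22.9 kips; take 22.9 kips (rupture).
Governing: min(13.0, 22.9) = 13.0 kips → weld metal.

13.0 kips (weld metal governs)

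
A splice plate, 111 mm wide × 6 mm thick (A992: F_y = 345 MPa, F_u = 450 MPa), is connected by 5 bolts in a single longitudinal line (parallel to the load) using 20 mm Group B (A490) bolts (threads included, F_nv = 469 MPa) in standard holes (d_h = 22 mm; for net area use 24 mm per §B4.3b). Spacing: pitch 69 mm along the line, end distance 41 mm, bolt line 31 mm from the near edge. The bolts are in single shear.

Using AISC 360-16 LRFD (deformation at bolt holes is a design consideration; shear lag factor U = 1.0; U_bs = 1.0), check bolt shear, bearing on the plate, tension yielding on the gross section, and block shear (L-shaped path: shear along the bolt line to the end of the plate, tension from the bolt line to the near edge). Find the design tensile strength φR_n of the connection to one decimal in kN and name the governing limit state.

Bolt shear: A_b = π(20)²/4 = 314.16 mm². φR_n = 0.75 × 469 × 314.16 × 5 × 1 = 552.5 kN.
Bearing (6 mm plate, F_u = 450 MPa): end bolts L_c = 41 − 22/2 = 30, R_n = min(1.2×30×6×450, 2.4×20×6×450) = 97.2 kN/bolt; interior L_c = 69 − 22 = 47, R_n = 129.6 kN/bolt. φR_n = 0.75 × (1×97.2 + 4×129.6) = 461.7 kN.
Tension yield (gross): A_g = 111×6 = 666 mm². φR_n = 0.90 × 345 × 666 = 206.8 kN.
Block shear: shear path 1×[41+4×69] = 1×317 mm, A_gv = 1902, A_nv = 1×(317 − 4.5×24)×6 = 1254 mm²; tension to near edge: (31 − 0.5×24)×6 = 114 mm². R_n = min(0.6×450×1254, 0.6×345×1902) + 1.0×450×114 = min(338.58, 393.71) + 51.3 = 389.88 kN. φR_n = 0.75 × 389.88 = 292.4 kN.
Governing: min(552.5, 461.7, 206.8, 292.4) = 206.8 kN → gross-section yield.

206.8 kN (gross-section yield governs)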